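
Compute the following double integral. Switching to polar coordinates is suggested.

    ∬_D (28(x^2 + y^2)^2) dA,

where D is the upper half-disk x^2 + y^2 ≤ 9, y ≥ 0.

The region D is 0 ≤ r ≤ 3, 0 ≤ θ ≤ π in polar coordinates, where x = r cos(θ), y = r sin(θ), and dA = r dr dθ.

Under the substitution, the integrand becomes 28r^4, so

    ∬_D (28(x^2 + y^2)^2) dA = ∫_{0}^{π} ∫_{0}^{3} (28r^4) · r dr dθ.

Inner integral (in r): ∫_{0}^{3} (28r^4) · r dr = 3402.

Outer integral (in θ): ∫_{0}^{π} (3402) dθ = 3402π.

Therefore ∬_D (28(x^2 + y^2)^2) dA = 3402π.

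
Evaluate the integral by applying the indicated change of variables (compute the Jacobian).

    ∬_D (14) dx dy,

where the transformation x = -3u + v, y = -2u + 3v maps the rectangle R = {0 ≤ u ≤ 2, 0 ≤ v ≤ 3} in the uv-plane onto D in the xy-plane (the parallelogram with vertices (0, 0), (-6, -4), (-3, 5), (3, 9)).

Compute the Jacobian determinant of (x, y) with respect to (u, v):

    ∂(x,y)/∂(u,v) = | -3  1 | = (-3)(3) - (1)(-2) = -7.
                   | -2  3 |

Its absolute value is |J| = 7 (the area scaling factor).

Substituting x = -3u + v, y = -2u + 3v into the integrand,

    14 → 14,

so the integral becomes

    ∬_R (14) · |J| du dv = ∫_0^2 ∫_0^3 (98) dv du.

Inner (v): 294.
Outer (u): 588.

Therefore ∬_D (14) dx dy = 588.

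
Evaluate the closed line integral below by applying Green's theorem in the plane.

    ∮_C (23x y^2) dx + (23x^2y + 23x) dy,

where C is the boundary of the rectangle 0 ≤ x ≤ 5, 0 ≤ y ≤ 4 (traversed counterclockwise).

Green's theorem converts the closed line integral into a double integral over the enclosed region D:

    ∮_C P dx + Q dy = ∬_D (∂Q/∂x - ∂P/∂y) dA.

Here P = 23x y^2, Q = 23x^2y + 23x, so

    ∂Q/∂x = 46x y + 23,    ∂P/∂y = 46x y,
    ∂Q/∂x - ∂P/∂y = 23.

D is the region 0 ≤ x ≤ 5, 0 ≤ y ≤ 4. Evaluating the double integral:

    ∬_D (23) dA = ∫_0^{5} ∫_0^{4} (23) dy dx.

Inner (y from 0 to 4): 92.
Outer (x from 0 to 5): 460.

Therefore ∮_C P dx + Q dy = 460.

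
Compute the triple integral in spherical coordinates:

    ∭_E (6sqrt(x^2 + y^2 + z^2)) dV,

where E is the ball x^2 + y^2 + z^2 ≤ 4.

In spherical coordinates, x = ρ sin(φ) cos(θ), y = ρ sin(φ) sin(θ), z = ρ cos(φ), and dV = ρ^2 sin(φ) dρ dφ dθ.

The integrand becomes 6ρ, so

    ∭_E (6sqrt(x^2 + y^2 + z^2)) dV = ∫_{0}^{2π} ∫_{0}^{π} ∫_{0}^{2} (6ρ) · ρ^2 sin(φ) dρ dφ dθ.

Inner (ρ): 24sin(φ).
Middle (φ): 48.
Outer (θ): 96π.

Therefore the triple integral equals 96π.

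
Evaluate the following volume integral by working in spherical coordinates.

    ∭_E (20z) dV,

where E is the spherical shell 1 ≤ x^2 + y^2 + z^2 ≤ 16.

In spherical coordinates, x = ρ sin(φ) cos(θ), y = ρ sin(φ) sin(θ), z = ρ cos(φ), and dV = ρ^2 sin(φ) dρ dφ dθ.

The integrand becomes 20ρ cos(φ), so

    ∭_E (20z) dV = ∫_{0}^{2π} ∫_{0}^{π} ∫_{1}^{4} (20ρ cos(φ)) · ρ^2 sin(φ) dρ dφ dθ.

Inner (ρ): 1275sin(2φ)/2.
Middle (φ): 0.
Outer (θ): 0.

Therefore the triple integral equals 0.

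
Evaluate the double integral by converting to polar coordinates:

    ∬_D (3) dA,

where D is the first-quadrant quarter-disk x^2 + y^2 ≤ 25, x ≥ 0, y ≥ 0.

The region D is 0 ≤ r ≤ 5, 0 ≤ θ ≤ π/2 in polar coordinates, where x = r cos(θ), y = r sin(θ), and dA = r dr dθ.

Under the substitution, the integrand becomes 3, so

    ∬_D (3) dA = ∫_{0}^{π/2} ∫_{0}^{5} (3) · r dr dθ.

Inner integral (in r): ∫_{0}^{5} (3) · r dr = 75/2.

Outer integral (in θ): ∫_{0}^{π/2} (75/2) dθ = 75π/4.

Therefore ∬_D (3) dA = 75π/4.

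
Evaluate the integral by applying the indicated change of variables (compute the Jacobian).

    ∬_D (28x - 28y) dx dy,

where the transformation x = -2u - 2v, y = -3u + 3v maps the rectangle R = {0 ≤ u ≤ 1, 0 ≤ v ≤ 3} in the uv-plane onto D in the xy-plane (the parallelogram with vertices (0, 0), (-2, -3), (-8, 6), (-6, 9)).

Compute the Jacobian determinant of (x, y) with respect to (u, v):

    ∂(x,y)/∂(u,v) = | -2  -2 | = (-2)(3) - (-2)(-3) = -12.
                   | -3  3 |

Its absolute value is |J| = 12 (the area scaling factor).

Substituting x = -2u - 2v, y = -3u + 3v into the integrand,

    28x - 28y → 28u - 140v,

so the integral becomes

    ∬_R (28u - 140v) · |J| du dv = ∫_0^1 ∫_0^3 (336u - 1680v) dv du.

Inner (v): 1008u - 7560.
Outer (u): -7056.

Therefore ∬_D (28x - 28y) dx dy = -7056.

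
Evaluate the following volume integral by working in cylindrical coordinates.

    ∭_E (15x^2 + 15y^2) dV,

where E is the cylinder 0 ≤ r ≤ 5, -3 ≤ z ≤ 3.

In cylindrical coordinates, x = r cos(θ), y = r sin(θ), z = z, and dV = r dr dθ dz.

The integrand becomes 15r^2, so

    ∭_E (15x^2 + 15y^2) dV = ∫_{0}^{2π} ∫_{0}^{5} ∫_{-3}^{3} (15r^2) · r dz dr dθ.

Inner (z): 90r^3.
Middle (r from 0 to 5): 28125/2.
Outer (θ): 28125π.

Therefore the triple integral equals 28125π.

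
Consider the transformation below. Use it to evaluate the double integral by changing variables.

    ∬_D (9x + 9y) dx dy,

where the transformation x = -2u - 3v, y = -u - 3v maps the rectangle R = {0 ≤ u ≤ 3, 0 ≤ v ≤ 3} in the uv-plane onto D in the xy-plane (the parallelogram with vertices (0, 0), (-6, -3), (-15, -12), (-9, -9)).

Compute the Jacobian determinant of (x, y) with respect to (u, v):

    ∂(x,y)/∂(u,v) = | -2  -3 | = (-2)(-3) - (-3)(-1) = 3.
                   | -1  -3 |

Its absolute value is |J| = 3 (the area scaling factor).

Substituting x = -2u - 3v, y = -u - 3v into the integrand,

    9x + 9y → -27u - 54v,

so the integral becomes

    ∬_R (-27u - 54v) · |J| du dv = ∫_0^3 ∫_0^3 (-81u - 162v) dv du.

Inner (v): -243u - 729.
Outer (u): -6561/2.

Therefore ∬_D (9x + 9y) dx dy = -6561/2.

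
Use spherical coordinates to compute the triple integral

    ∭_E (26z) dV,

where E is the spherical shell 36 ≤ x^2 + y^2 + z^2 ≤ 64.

In spherical coordinates, x = ρ sin(φ) cos(θ), y = ρ sin(φ) sin(θ), z = ρ cos(φ), and dV = ρ^2 sin(φ) dρ dφ dθ.

The integrand becomes 26ρ cos(φ), so

    ∭_E (26z) dV = ∫_{0}^{2π} ∫_{0}^{π} ∫_{6}^{8} (26ρ cos(φ)) · ρ^2 sin(φ) dρ dφ dθ.

Inner (ρ): 9100sin(2φ).
Middle (φ): 0.
Outer (θ): 0.

Therefore the triple integral equals 0.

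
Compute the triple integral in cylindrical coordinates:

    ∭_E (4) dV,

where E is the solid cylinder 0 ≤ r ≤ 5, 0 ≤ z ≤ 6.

In cylindrical coordinates, x = r cos(θ), y = r sin(θ), z = z, and dV = r dr dθ dz.

The integrand becomes 4, so

    ∭_E (4) dV = ∫_{0}^{2π} ∫_{0}^{5} ∫_{0}^{6} (4) · r dz dr dθ.

Inner (z): 24r.
Middle (r from 0 to 5): 300.
Outer (θ): 600π.

Therefore the triple integral equals 600π.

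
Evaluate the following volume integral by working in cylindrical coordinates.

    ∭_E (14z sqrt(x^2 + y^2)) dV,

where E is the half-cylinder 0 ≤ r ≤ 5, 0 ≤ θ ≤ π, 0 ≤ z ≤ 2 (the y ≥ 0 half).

In cylindrical coordinates, x = r cos(θ), y = r sin(θ), z = z, and dV = r dr dθ dz.

The integrand becomes 14r z, so

    ∭_E (14z sqrt(x^2 + y^2)) dV = ∫_{0}^{π} ∫_{0}^{5} ∫_{0}^{2} (14r z) · r dz dr dθ.

Inner (z): 28r^2.
Middle (r from 0 to 5): 3500/3.
Outer (θ): 3500π/3.

Therefore the triple integral equals 3500π/3.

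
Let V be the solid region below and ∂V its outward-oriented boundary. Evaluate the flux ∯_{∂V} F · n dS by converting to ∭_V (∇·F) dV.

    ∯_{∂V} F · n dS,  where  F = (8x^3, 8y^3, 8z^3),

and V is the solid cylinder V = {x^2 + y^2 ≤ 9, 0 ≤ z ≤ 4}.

By the divergence theorem,

    ∯_{∂V} F · n dS = ∭_V (∇ · F) dV.

Compute the divergence:
    ∇ · F = ∂F_x/∂x + ∂F_y/∂y + ∂F_z/∂z = 24x^2 + 24y^2 + 24z^2.

In cylindrical coordinates, x = r cos(θ), y = r sin(θ), z = z, dV = r dr dθ dz, with 0 ≤ r ≤ 3, 0 ≤ θ ≤ 2π, 0 ≤ z ≤ 4.

The integrand, after substitution and multiplying by the volume element, becomes (24r^2 + 24z^2) · r, so

    ∭_V (∇·F) dV = ∫_0^{2π} ∫_0^{3} ∫_0^{4} (24r^2 + 24z^2) · r dz dr dθ.

Inner (z from 0 to 4): 96r^3 + 512r.
Middle (r from 0 to 3): 4248.
Outer (θ from 0 to 2π): 8496π.

Therefore ∯_{∂V} F · n dS = 8496π.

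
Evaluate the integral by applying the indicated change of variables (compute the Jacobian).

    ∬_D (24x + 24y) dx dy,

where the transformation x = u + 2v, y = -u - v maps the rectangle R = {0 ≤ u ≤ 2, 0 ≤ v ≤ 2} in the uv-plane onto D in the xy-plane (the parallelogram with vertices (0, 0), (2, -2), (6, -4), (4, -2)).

Compute the Jacobian determinant of (x, y) with respect to (u, v):

    ∂(x,y)/∂(u,v) = | 1  2 | = (1)(-1) - (2)(-1) = 1.
                   | -1  -1 |

Its absolute value is |J| = 1 (the area scaling factor).

Substituting x = u + 2v, y = -u - v into the integrand,

    24x + 24y → 24v,

so the integral becomes

    ∬_R (24v) · |J| du dv = ∫_0^2 ∫_0^2 (24v) dv du.

Inner (v): 48.
Outer (u): 96.

Therefore ∬_D (24x + 24y) dx dy = 96.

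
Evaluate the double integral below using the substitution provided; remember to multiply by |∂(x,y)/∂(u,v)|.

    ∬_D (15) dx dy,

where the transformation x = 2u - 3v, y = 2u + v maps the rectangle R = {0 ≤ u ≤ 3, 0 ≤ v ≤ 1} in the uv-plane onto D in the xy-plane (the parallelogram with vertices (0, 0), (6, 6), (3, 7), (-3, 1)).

Compute the Jacobian determinant of (x, y) with respect to (u, v):

    ∂(x,y)/∂(u,v) = | 2  -3 | = (2)(1) - (-3)(2) = 8.
                   | 2  1 |

Its absolute value is |J| = 8 (the area scaling factor).

Substituting x = 2u - 3v, y = 2u + v into the integrand,

    15 → 15,

so the integral becomes

    ∬_R (15) · |J| du dv = ∫_0^3 ∫_0^1 (120) dv du.

Inner (v): 120.
Outer (u): 360.

Therefore ∬_D (15) dx dy = 360.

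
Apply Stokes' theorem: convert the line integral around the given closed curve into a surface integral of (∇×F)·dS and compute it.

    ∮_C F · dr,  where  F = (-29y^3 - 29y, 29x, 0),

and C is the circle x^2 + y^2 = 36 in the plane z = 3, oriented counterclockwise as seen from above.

Let S be the flat disk x^2 + y^2 ≤ 36 in the plane z = 3, with upward unit normal n̂ = ẑ. By Stokes' theorem,

    ∮_C F · dr = ∬_S (∇ × F) · n̂ dS = ∬_D (curl F)_z dA,

where D is the disk x^2 + y^2 ≤ 36.

Compute the curl of F = (-29y^3 - 29y, 29x, 0):
    (∇ × F)_x = ∂F_z/∂y - ∂F_y/∂z = 0,
    (∇ × F)_y = ∂F_x/∂z - ∂F_z/∂x = 0,
    (∇ × F)_z = ∂F_y/∂x - ∂F_x/∂y = 87y^2 + 58.

On z = 3, (curl F)_z = 87y^2 + 58.

Convert to polar (x = r cos θ, y = r sin θ, dA = r dr dθ); the integrand becomes 87r^2sin(θ)^2 + 58, so

    ∬_D (curl F)_z dA = ∫_0^{2π} ∫_0^{6} (87r^2sin(θ)^2 + 58) · r dr dθ.

Inner (r from 0 to 6): 28188sin(θ)^2 + 1044.
Outer (θ from 0 to 2π): 30276π.

Therefore ∮_C F · dr = 30276π.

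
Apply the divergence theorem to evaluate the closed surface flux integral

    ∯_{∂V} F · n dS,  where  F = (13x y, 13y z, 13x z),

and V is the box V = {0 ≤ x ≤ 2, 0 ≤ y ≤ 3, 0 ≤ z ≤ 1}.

By the divergence theorem,

    ∯_{∂V} F · n dS = ∭_V (∇ · F) dV.

Compute the divergence:
    ∇ · F = ∂F_x/∂x + ∂F_y/∂y + ∂F_z/∂z = 13y + 13z + 13x = 13x + 13y + 13z.

V is a rectangular box, so dV = dx dy dz with 0 ≤ x ≤ 2, 0 ≤ y ≤ 3, 0 ≤ z ≤ 1.

Integrate (13x + 13y + 13z) over V as an iterated integral:

    ∭_V (∇·F) dV = ∫_0^{2} ∫_0^{3} ∫_0^{1} (13x + 13y + 13z) dz dy dx.

Inner (z from 0 to 1): 13x + 13y + 13/2.
Middle (y from 0 to 3): 39x + 78.
Outer (x from 0 to 2): 234.

Therefore ∯_{∂V} F · n dS = 234.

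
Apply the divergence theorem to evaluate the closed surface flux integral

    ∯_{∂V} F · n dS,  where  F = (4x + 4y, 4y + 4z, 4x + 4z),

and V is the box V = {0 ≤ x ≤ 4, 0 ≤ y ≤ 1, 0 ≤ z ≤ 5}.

By the divergence theorem,

    ∯_{∂V} F · n dS = ∭_V (∇ · F) dV.

Compute the divergence:
    ∇ · F = ∂F_x/∂x + ∂F_y/∂y + ∂F_z/∂z = 4 + 4 + 4 = 12.

V is a rectangular box, so dV = dx dy dz with 0 ≤ x ≤ 4, 0 ≤ y ≤ 1, 0 ≤ z ≤ 5.

Integrate (12) over V as an iterated integral:

    ∭_V (∇·F) dV = ∫_0^{4} ∫_0^{1} ∫_0^{5} (12) dz dy dx.

Inner (z from 0 to 5): 60.
Middle (y from 0 to 1): 60.
Outer (x from 0 to 4): 240.

Therefore ∯_{∂V} F · n dS = 240.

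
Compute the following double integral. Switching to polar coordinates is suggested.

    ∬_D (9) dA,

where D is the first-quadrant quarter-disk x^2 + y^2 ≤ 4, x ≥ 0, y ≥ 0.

The region D is 0 ≤ r ≤ 2, 0 ≤ θ ≤ π/2 in polar coordinates, where x = r cos(θ), y = r sin(θ), and dA = r dr dθ.

Under the substitution, the integrand becomes 9, so

    ∬_D (9) dA = ∫_{0}^{π/2} ∫_{0}^{2} (9) · r dr dθ.

Inner integral (in r): ∫_{0}^{2} (9) · r dr = 18.

Outer integral (in θ): ∫_{0}^{π/2} (18) dθ = 9π.

Therefore ∬_D (9) dA = 9π.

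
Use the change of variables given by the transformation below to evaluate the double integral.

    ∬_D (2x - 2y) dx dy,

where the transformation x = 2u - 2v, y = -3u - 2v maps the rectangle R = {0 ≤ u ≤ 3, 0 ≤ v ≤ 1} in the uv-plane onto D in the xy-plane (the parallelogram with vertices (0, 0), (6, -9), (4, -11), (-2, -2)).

Compute the Jacobian determinant of (x, y) with respect to (u, v):

    ∂(x,y)/∂(u,v) = | 2  -2 | = (2)(-2) - (-2)(-3) = -10.
                   | -3  -2 |

Its absolute value is |J| = 10 (the area scaling factor).

Substituting x = 2u - 2v, y = -3u - 2v into the integrand,

    2x - 2y → 10u,

so the integral becomes

    ∬_R (10u) · |J| du dv = ∫_0^3 ∫_0^1 (100u) dv du.

Inner (v): 100u.
Outer (u): 450.

Therefore ∬_D (2x - 2y) dx dy = 450.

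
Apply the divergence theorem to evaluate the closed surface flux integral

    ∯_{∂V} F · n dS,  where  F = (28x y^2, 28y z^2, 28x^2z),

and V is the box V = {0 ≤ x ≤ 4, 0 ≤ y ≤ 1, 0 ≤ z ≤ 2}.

By the divergence theorem,

    ∯_{∂V} F · n dS = ∭_V (∇ · F) dV.

Compute the divergence:
    ∇ · F = ∂F_x/∂x + ∂F_y/∂y + ∂F_z/∂z = 28y^2 + 28z^2 + 28x^2 = 28x^2 + 28y^2 + 28z^2.

V is a rectangular box, so dV = dx dy dz with 0 ≤ x ≤ 4, 0 ≤ y ≤ 1, 0 ≤ z ≤ 2.

Integrate (28x^2 + 28y^2 + 28z^2) over V as an iterated integral:

    ∭_V (∇·F) dV = ∫_0^{4} ∫_0^{1} ∫_0^{2} (28x^2 + 28y^2 + 28z^2) dz dy dx.

Inner (z from 0 to 2): 56x^2 + 56y^2 + 224/3.
Middle (y from 0 to 1): 56x^2 + 280/3.
Outer (x from 0 to 4): 1568.

Therefore ∯_{∂V} F · n dS = 1568.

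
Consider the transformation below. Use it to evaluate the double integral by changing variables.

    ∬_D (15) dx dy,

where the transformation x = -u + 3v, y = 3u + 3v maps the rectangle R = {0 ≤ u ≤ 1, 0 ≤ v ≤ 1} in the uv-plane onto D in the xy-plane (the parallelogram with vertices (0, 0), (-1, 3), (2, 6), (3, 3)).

Compute the Jacobian determinant of (x, y) with respect to (u, v):

    ∂(x,y)/∂(u,v) = | -1  3 | = (-1)(3) - (3)(3) = -12.
                   | 3  3 |

Its absolute value is |J| = 12 (the area scaling factor).

Substituting x = -u + 3v, y = 3u + 3v into the integrand,

    15 → 15,

so the integral becomes

    ∬_R (15) · |J| du dv = ∫_0^1 ∫_0^1 (180) dv du.

Inner (v): 180.
Outer (u): 180.

Therefore ∬_D (15) dx dy = 180.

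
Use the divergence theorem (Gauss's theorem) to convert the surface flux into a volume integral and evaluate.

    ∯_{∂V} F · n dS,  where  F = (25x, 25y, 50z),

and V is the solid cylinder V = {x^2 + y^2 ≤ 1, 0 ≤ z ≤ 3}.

By the divergence theorem,

    ∯_{∂V} F · n dS = ∭_V (∇ · F) dV.

Compute the divergence:
    ∇ · F = ∂F_x/∂x + ∂F_y/∂y + ∂F_z/∂z = 25 + 25 + 50 = 100.

In cylindrical coordinates, x = r cos(θ), y = r sin(θ), z = z, dV = r dr dθ dz, with 0 ≤ r ≤ 1, 0 ≤ θ ≤ 2π, 0 ≤ z ≤ 3.

The integrand, after substitution and multiplying by the volume element, becomes (100) · r, so

    ∭_V (∇·F) dV = ∫_0^{2π} ∫_0^{1} ∫_0^{3} (100) · r dz dr dθ.

Inner (z from 0 to 3): 300r.
Middle (r from 0 to 1): 150.
Outer (θ from 0 to 2π): 300π.

Therefore ∯_{∂V} F · n dS = 300π.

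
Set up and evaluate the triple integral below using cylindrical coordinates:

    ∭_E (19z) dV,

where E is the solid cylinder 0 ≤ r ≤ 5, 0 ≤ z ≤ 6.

In cylindrical coordinates, x = r cos(θ), y = r sin(θ), z = z, and dV = r dr dθ dz.

The integrand becomes 19z, so

    ∭_E (19z) dV = ∫_{0}^{2π} ∫_{0}^{5} ∫_{0}^{6} (19z) · r dz dr dθ.

Inner (z): 342r.
Middle (r from 0 to 5): 4275.
Outer (θ): 8550π.

Therefore the triple integral equals 8550π.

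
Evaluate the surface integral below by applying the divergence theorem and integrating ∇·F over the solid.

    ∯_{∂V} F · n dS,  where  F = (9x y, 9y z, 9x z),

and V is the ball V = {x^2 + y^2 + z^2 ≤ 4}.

By the divergence theorem,

    ∯_{∂V} F · n dS = ∭_V (∇ · F) dV.

Compute the divergence:
    ∇ · F = ∂F_x/∂x + ∂F_y/∂y + ∂F_z/∂z = 9y + 9z + 9x = 9x + 9y + 9z.

In spherical coordinates, x = ρ sin(φ) cos(θ), y = ρ sin(φ) sin(θ), z = ρ cos(φ), dV = ρ^2 sin(φ) dρ dφ dθ, with 0 ≤ ρ ≤ 2, 0 ≤ φ ≤ π, 0 ≤ θ ≤ 2π.

The integrand, after substitution and multiplying by the volume element, becomes (9ρ (sqrt(2)sin(φ)sin(θ + π/4) + cos(φ))) · ρ^2 sin(φ), so

    ∭_V (∇·F) dV = ∫_0^{2π} ∫_0^{π} ∫_0^{2} (9ρ (sqrt(2)sin(φ)sin(θ + π/4) + cos(φ))) · ρ^2 sin(φ) dρ dφ dθ.

Inner (ρ from 0 to 2): 36(sqrt(2)sin(φ)sin(θ + π/4) + cos(φ))sin(φ).
Middle (φ from 0 to π): 18sqrt(2)π sin(θ + π/4).
Outer (θ from 0 to 2π): 0.

Therefore ∯_{∂V} F · n dS = 0.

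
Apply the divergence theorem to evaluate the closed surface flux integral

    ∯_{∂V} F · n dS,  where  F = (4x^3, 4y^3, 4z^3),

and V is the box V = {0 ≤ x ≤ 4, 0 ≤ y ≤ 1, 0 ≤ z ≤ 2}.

By the divergence theorem,

    ∯_{∂V} F · n dS = ∭_V (∇ · F) dV.

Compute the divergence:
    ∇ · F = ∂F_x/∂x + ∂F_y/∂y + ∂F_z/∂z = 12x^2 + 12y^2 + 12z^2.

V is a rectangular box, so dV = dx dy dz with 0 ≤ x ≤ 4, 0 ≤ y ≤ 1, 0 ≤ z ≤ 2.

Integrate (12x^2 + 12y^2 + 12z^2) over V as an iterated integral:

    ∭_V (∇·F) dV = ∫_0^{4} ∫_0^{1} ∫_0^{2} (12x^2 + 12y^2 + 12z^2) dz dy dx.

Inner (z from 0 to 2): 24x^2 + 24y^2 + 32.
Middle (y from 0 to 1): 24x^2 + 40.
Outer (x from 0 to 4): 672.

Therefore ∯_{∂V} F · n dS = 672.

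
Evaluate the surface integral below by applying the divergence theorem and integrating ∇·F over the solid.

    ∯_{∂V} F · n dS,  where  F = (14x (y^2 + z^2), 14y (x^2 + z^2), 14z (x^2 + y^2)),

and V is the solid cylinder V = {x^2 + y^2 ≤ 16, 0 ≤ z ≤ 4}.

By the divergence theorem,

    ∯_{∂V} F · n dS = ∭_V (∇ · F) dV.

Compute the divergence:
    ∇ · F = ∂F_x/∂x + ∂F_y/∂y + ∂F_z/∂z = 14y^2 + 14z^2 + 14x^2 + 14z^2 + 14x^2 + 14y^2 = 28x^2 + 28y^2 + 28z^2.

In cylindrical coordinates, x = r cos(θ), y = r sin(θ), z = z, dV = r dr dθ dz, with 0 ≤ r ≤ 4, 0 ≤ θ ≤ 2π, 0 ≤ z ≤ 4.

The integrand, after substitution and multiplying by the volume element, becomes (28r^2 + 28z^2) · r, so

    ∭_V (∇·F) dV = ∫_0^{2π} ∫_0^{4} ∫_0^{4} (28r^2 + 28z^2) · r dz dr dθ.

Inner (z from 0 to 4): 112r (r^2 + 16/3).
Middle (r from 0 to 4): 35840/3.
Outer (θ from 0 to 2π): 71680π/3.

Therefore ∯_{∂V} F · n dS = 71680π/3.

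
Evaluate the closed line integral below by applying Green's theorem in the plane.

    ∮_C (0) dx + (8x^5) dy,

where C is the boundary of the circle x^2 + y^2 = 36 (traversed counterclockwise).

Green's theorem converts the closed line integral into a double integral over the enclosed region D:

    ∮_C P dx + Q dy = ∬_D (∂Q/∂x - ∂P/∂y) dA.

Here P = 0, Q = 8x^5, so

    ∂Q/∂x = 40x^4,    ∂P/∂y = 0,
    ∂Q/∂x - ∂P/∂y = 40x^4.

D is the region x^2 + y^2 ≤ 36. Evaluating the double integral:

In polar coordinates (x = r cos θ, y = r sin θ, dA = r dr dθ) the integrand becomes 40r^4cos(θ)^4, so

    ∬_D (40x^4) dA = ∫_0^{2π} ∫_0^{6} (40r^4cos(θ)^4) · r dr dθ.

Inner (r from 0 to 6): 311040cos(θ)^4.
Outer (θ from 0 to 2π): 233280π.

Therefore ∮_C P dx + Q dy = 233280π.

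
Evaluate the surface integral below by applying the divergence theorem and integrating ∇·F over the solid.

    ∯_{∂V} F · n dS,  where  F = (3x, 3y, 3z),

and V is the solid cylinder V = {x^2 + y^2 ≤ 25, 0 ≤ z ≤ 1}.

By the divergence theorem,

    ∯_{∂V} F · n dS = ∭_V (∇ · F) dV.

Compute the divergence:
    ∇ · F = ∂F_x/∂x + ∂F_y/∂y + ∂F_z/∂z = 3 + 3 + 3 = 9.

In cylindrical coordinates, x = r cos(θ), y = r sin(θ), z = z, dV = r dr dθ dz, with 0 ≤ r ≤ 5, 0 ≤ θ ≤ 2π, 0 ≤ z ≤ 1.

The integrand, after substitution and multiplying by the volume element, becomes (9) · r, so

    ∭_V (∇·F) dV = ∫_0^{2π} ∫_0^{5} ∫_0^{1} (9) · r dz dr dθ.

Inner (z from 0 to 1): 9r.
Middle (r from 0 to 5): 225/2.
Outer (θ from 0 to 2π): 225π.

Therefore ∯_{∂V} F · n dS = 225π.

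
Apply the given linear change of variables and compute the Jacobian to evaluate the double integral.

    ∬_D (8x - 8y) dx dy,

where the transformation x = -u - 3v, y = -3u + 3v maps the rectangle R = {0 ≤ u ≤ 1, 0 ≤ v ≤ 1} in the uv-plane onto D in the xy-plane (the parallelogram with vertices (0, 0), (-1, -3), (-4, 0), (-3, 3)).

Compute the Jacobian determinant of (x, y) with respect to (u, v):

    ∂(x,y)/∂(u,v) = | -1  -3 | = (-1)(3) - (-3)(-3) = -12.
                   | -3  3 |

Its absolute value is |J| = 12 (the area scaling factor).

Substituting x = -u - 3v, y = -3u + 3v into the integrand,

    8x - 8y → 16u - 48v,

so the integral becomes

    ∬_R (16u - 48v) · |J| du dv = ∫_0^1 ∫_0^1 (192u - 576v) dv du.

Inner (v): 192u - 288.
Outer (u): -192.

Therefore ∬_D (8x - 8y) dx dy = -192.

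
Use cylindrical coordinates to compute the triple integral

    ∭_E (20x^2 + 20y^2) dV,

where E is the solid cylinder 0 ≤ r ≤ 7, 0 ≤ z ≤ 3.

In cylindrical coordinates, x = r cos(θ), y = r sin(θ), z = z, and dV = r dr dθ dz.

The integrand becomes 20r^2, so

    ∭_E (20x^2 + 20y^2) dV = ∫_{0}^{2π} ∫_{0}^{7} ∫_{0}^{3} (20r^2) · r dz dr dθ.

Inner (z): 60r^3.
Middle (r from 0 to 7): 36015.
Outer (θ): 72030π.

Therefore the triple integral equals 72030π.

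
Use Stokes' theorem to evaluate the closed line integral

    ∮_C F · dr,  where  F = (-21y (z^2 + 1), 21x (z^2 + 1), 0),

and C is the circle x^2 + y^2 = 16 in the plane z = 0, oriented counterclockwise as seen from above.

Let S be the flat disk x^2 + y^2 ≤ 16 in the plane z = 0, with upward unit normal n̂ = ẑ. By Stokes' theorem,

    ∮_C F · dr = ∬_S (∇ × F) · n̂ dS = ∬_D (curl F)_z dA,

where D is the disk x^2 + y^2 ≤ 16.

Compute the curl of F = (-21y (z^2 + 1), 21x (z^2 + 1), 0):
    (∇ × F)_x = ∂F_z/∂y - ∂F_y/∂z = -42x z,
    (∇ × F)_y = ∂F_x/∂z - ∂F_z/∂x = -42y z,
    (∇ × F)_z = ∂F_y/∂x - ∂F_x/∂y = 42z^2 + 42.

On z = 0, (curl F)_z = 42.

Convert to polar (x = r cos θ, y = r sin θ, dA = r dr dθ); the integrand becomes 42, so

    ∬_D (curl F)_z dA = ∫_0^{2π} ∫_0^{4} (42) · r dr dθ.

Inner (r from 0 to 4): 336.
Outer (θ from 0 to 2π): 672π.

Therefore ∮_C F · dr = 672π.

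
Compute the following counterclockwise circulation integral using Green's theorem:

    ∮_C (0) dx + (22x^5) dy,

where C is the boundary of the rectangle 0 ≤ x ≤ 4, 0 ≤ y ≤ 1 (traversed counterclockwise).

Green's theorem converts the closed line integral into a double integral over the enclosed region D:

    ∮_C P dx + Q dy = ∬_D (∂Q/∂x - ∂P/∂y) dA.

Here P = 0, Q = 22x^5, so

    ∂Q/∂x = 110x^4,    ∂P/∂y = 0,
    ∂Q/∂x - ∂P/∂y = 110x^4.

D is the region 0 ≤ x ≤ 4, 0 ≤ y ≤ 1. Evaluating the double integral:

    ∬_D (110x^4) dA = ∫_0^{4} ∫_0^{1} (110x^4) dy dx.

Inner (y from 0 to 1): 110x^4.
Outer (x from 0 to 4): 22528.

Therefore ∮_C P dx + Q dy = 22528.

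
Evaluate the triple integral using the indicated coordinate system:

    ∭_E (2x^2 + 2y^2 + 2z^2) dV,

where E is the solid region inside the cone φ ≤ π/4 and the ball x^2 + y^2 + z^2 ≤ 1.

In spherical coordinates, x = ρ sin(φ) cos(θ), y = ρ sin(φ) sin(θ), z = ρ cos(φ), and dV = ρ^2 sin(φ) dρ dφ dθ.

The integrand becomes 2ρ^2, so

    ∭_E (2x^2 + 2y^2 + 2z^2) dV = ∫_{0}^{2π} ∫_{0}^{π/4} ∫_{0}^{1} (2ρ^2) · ρ^2 sin(φ) dρ dφ dθ.

Inner (ρ): 2sin(φ)/5.
Middle (φ): 2/5 - sqrt(2)/5.
Outer (θ): 2π (2 - sqrt(2))/5.

Therefore the triple integral equals 2π (2 - sqrt(2))/5.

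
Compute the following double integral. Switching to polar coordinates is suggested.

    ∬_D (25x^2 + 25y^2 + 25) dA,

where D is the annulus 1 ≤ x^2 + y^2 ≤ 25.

The region D is 1 ≤ r ≤ 5, 0 ≤ θ ≤ 2π in polar coordinates, where x = r cos(θ), y = r sin(θ), and dA = r dr dθ.

Under the substitution, the integrand becomes 25r^2 + 25, so

    ∬_D (25x^2 + 25y^2 + 25) dA = ∫_{0}^{2π} ∫_{1}^{5} (25r^2 + 25) · r dr dθ.

Inner integral (in r): ∫_{1}^{5} (25r^2 + 25) · r dr = 4200.

Outer integral (in θ): ∫_{0}^{2π} (4200) dθ = 8400π.

Therefore ∬_D (25x^2 + 25y^2 + 25) dA = 8400π.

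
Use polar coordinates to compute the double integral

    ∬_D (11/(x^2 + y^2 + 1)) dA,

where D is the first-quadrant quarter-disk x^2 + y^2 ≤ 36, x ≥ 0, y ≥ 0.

The region D is 0 ≤ r ≤ 6, 0 ≤ θ ≤ π/2 in polar coordinates, where x = r cos(θ), y = r sin(θ), and dA = r dr dθ.

Under the substitution, the integrand becomes 11/(r^2 + 1), so

    ∬_D (11/(x^2 + y^2 + 1)) dA = ∫_{0}^{π/2} ∫_{0}^{6} (11/(r^2 + 1)) · r dr dθ.

Inner integral (in r): ∫_{0}^{6} (11/(r^2 + 1)) · r dr = 11log(37)/2.

Outer integral (in θ): ∫_{0}^{π/2} (11log(37)/2) dθ = 11π log(37)/4.

Therefore ∬_D (11/(x^2 + y^2 + 1)) dA = 11π log(37)/4.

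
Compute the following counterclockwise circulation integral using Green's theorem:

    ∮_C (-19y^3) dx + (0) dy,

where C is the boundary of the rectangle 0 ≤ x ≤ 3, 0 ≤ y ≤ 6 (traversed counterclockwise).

Green's theorem converts the closed line integral into a double integral over the enclosed region D:

    ∮_C P dx + Q dy = ∬_D (∂Q/∂x - ∂P/∂y) dA.

Here P = -19y^3, Q = 0, so

    ∂Q/∂x = 0,    ∂P/∂y = -57y^2,
    ∂Q/∂x - ∂P/∂y = 57y^2.

D is the region 0 ≤ x ≤ 3, 0 ≤ y ≤ 6. Evaluating the double integral:

    ∬_D (57y^2) dA = ∫_0^{3} ∫_0^{6} (57y^2) dy dx.

Inner (y from 0 to 6): 4104.
Outer (x from 0 to 3): 12312.

Therefore ∮_C P dx + Q dy = 12312.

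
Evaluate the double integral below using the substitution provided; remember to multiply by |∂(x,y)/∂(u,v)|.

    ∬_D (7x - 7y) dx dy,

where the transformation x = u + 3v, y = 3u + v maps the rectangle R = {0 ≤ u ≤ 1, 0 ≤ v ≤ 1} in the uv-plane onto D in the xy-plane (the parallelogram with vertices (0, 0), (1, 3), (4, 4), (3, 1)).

Compute the Jacobian determinant of (x, y) with respect to (u, v):

    ∂(x,y)/∂(u,v) = | 1  3 | = (1)(1) - (3)(3) = -8.
                   | 3  1 |

Its absolute value is |J| = 8 (the area scaling factor).

Substituting x = u + 3v, y = 3u + v into the integrand,

    7x - 7y → -14u + 14v,

so the integral becomes

    ∬_R (-14u + 14v) · |J| du dv = ∫_0^1 ∫_0^1 (-112u + 112v) dv du.

Inner (v): 56 - 112u.
Outer (u): 0.

Therefore ∬_D (7x - 7y) dx dy = 0.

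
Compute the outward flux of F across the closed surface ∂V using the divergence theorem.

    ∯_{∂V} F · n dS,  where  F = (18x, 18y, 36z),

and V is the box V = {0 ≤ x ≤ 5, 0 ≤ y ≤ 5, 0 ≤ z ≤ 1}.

By the divergence theorem,

    ∯_{∂V} F · n dS = ∭_V (∇ · F) dV.

Compute the divergence:
    ∇ · F = ∂F_x/∂x + ∂F_y/∂y + ∂F_z/∂z = 18 + 18 + 36 = 72.

V is a rectangular box, so dV = dx dy dz with 0 ≤ x ≤ 5, 0 ≤ y ≤ 5, 0 ≤ z ≤ 1.

Integrate (72) over V as an iterated integral:

    ∭_V (∇·F) dV = ∫_0^{5} ∫_0^{5} ∫_0^{1} (72) dz dy dx.

Inner (z from 0 to 1): 72.
Middle (y from 0 to 5): 360.
Outer (x from 0 to 5): 1800.

Therefore ∯_{∂V} F · n dS = 1800.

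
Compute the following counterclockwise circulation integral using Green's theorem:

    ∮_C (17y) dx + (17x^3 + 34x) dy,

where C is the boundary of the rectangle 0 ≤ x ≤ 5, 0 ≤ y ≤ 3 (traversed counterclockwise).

Green's theorem converts the closed line integral into a double integral over the enclosed region D:

    ∮_C P dx + Q dy = ∬_D (∂Q/∂x - ∂P/∂y) dA.

Here P = 17y, Q = 17x^3 + 34x, so

    ∂Q/∂x = 51x^2 + 34,    ∂P/∂y = 17,
    ∂Q/∂x - ∂P/∂y = 51x^2 + 17.

D is the region 0 ≤ x ≤ 5, 0 ≤ y ≤ 3. Evaluating the double integral:

    ∬_D (51x^2 + 17) dA = ∫_0^{5} ∫_0^{3} (51x^2 + 17) dy dx.

Inner (y from 0 to 3): 153x^2 + 51.
Outer (x from 0 to 5): 6630.

Therefore ∮_C P dx + Q dy = 6630.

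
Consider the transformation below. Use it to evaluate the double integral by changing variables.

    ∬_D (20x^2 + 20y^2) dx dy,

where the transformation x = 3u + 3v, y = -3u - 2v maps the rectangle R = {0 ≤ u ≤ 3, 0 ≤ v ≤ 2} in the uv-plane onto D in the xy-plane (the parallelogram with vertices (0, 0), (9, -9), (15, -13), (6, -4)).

Compute the Jacobian determinant of (x, y) with respect to (u, v):

    ∂(x,y)/∂(u,v) = | 3  3 | = (3)(-2) - (3)(-3) = 3.
                   | -3  -2 |

Its absolute value is |J| = 3 (the area scaling factor).

Substituting x = 3u + 3v, y = -3u - 2v into the integrand,

    20x^2 + 20y^2 → 360u^2 + 600u v + 260v^2,

so the integral becomes

    ∬_R (360u^2 + 600u v + 260v^2) · |J| du dv = ∫_0^3 ∫_0^2 (1080u^2 + 1800u v + 780v^2) dv du.

Inner (v): 2160u^2 + 3600u + 2080.
Outer (u): 41880.

Therefore ∬_D (20x^2 + 20y^2) dx dy = 41880.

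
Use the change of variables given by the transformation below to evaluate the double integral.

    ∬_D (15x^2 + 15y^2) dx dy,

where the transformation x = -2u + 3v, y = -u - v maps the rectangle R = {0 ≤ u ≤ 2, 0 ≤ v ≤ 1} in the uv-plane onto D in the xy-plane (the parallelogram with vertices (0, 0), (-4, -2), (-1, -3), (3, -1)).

Compute the Jacobian determinant of (x, y) with respect to (u, v):

    ∂(x,y)/∂(u,v) = | -2  3 | = (-2)(-1) - (3)(-1) = 5.
                   | -1  -1 |

Its absolute value is |J| = 5 (the area scaling factor).

Substituting x = -2u + 3v, y = -u - v into the integrand,

    15x^2 + 15y^2 → 75u^2 - 150u v + 150v^2,

so the integral becomes

    ∬_R (75u^2 - 150u v + 150v^2) · |J| du dv = ∫_0^2 ∫_0^1 (375u^2 - 750u v + 750v^2) dv du.

Inner (v): 375u^2 - 375u + 250.
Outer (u): 750.

Therefore ∬_D (15x^2 + 15y^2) dx dy = 750.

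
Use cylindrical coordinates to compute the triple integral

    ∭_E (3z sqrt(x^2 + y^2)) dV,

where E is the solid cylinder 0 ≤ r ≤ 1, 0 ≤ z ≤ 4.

In cylindrical coordinates, x = r cos(θ), y = r sin(θ), z = z, and dV = r dr dθ dz.

The integrand becomes 3r z, so

    ∭_E (3z sqrt(x^2 + y^2)) dV = ∫_{0}^{2π} ∫_{0}^{1} ∫_{0}^{4} (3r z) · r dz dr dθ.

Inner (z): 24r^2.
Middle (r from 0 to 1): 8.
Outer (θ): 16π.

Therefore the triple integral equals 16π.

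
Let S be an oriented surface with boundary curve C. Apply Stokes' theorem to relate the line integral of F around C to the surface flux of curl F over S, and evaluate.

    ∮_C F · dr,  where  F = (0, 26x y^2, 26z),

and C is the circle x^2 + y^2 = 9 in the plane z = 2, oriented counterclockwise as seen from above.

Let S be the flat disk x^2 + y^2 ≤ 9 in the plane z = 2, with upward unit normal n̂ = ẑ. By Stokes' theorem,

    ∮_C F · dr = ∬_S (∇ × F) · n̂ dS = ∬_D (curl F)_z dA,

where D is the disk x^2 + y^2 ≤ 9.

Compute the curl of F = (0, 26x y^2, 26z):
    (∇ × F)_x = ∂F_z/∂y - ∂F_y/∂z = 0,
    (∇ × F)_y = ∂F_x/∂z - ∂F_z/∂x = 0,
    (∇ × F)_z = ∂F_y/∂x - ∂F_x/∂y = 26y^2.

On z = 2, (curl F)_z = 26y^2.

Convert to polar (x = r cos θ, y = r sin θ, dA = r dr dθ); the integrand becomes 26r^2sin(θ)^2, so

    ∬_D (curl F)_z dA = ∫_0^{2π} ∫_0^{3} (26r^2sin(θ)^2) · r dr dθ.

Inner (r from 0 to 3): 1053sin(θ)^2/2.
Outer (θ from 0 to 2π): 1053π/2.

Therefore ∮_C F · dr = 1053π/2.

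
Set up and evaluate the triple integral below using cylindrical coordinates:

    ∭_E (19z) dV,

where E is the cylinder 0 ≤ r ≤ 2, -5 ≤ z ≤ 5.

In cylindrical coordinates, x = r cos(θ), y = r sin(θ), z = z, and dV = r dr dθ dz.

The integrand becomes 19z, so

    ∭_E (19z) dV = ∫_{0}^{2π} ∫_{0}^{2} ∫_{-5}^{5} (19z) · r dz dr dθ.

Inner (z): 0.
Middle (r from 0 to 2): 0.
Outer (θ): 0.

Therefore the triple integral equals 0.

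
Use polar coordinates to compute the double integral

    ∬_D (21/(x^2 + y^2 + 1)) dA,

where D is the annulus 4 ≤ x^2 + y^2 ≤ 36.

The region D is 2 ≤ r ≤ 6, 0 ≤ θ ≤ 2π in polar coordinates, where x = r cos(θ), y = r sin(θ), and dA = r dr dθ.

Under the substitution, the integrand becomes 21/(r^2 + 1), so

    ∬_D (21/(x^2 + y^2 + 1)) dA = ∫_{0}^{2π} ∫_{2}^{6} (21/(r^2 + 1)) · r dr dθ.

Inner integral (in r): ∫_{2}^{6} (21/(r^2 + 1)) · r dr = log(4808584372417849sqrt(185)/48828125).

Outer integral (in θ): ∫_{0}^{2π} (log(4808584372417849sqrt(185)/48828125)) dθ = log((4808584372417849sqrt(185)/48828125)^(2π)).

Therefore ∬_D (21/(x^2 + y^2 + 1)) dA = log((4808584372417849sqrt(185)/48828125)^(2π)).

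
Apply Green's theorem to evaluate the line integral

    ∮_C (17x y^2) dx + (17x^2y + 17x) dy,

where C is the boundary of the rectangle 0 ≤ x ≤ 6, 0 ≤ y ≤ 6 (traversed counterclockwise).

Green's theorem converts the closed line integral into a double integral over the enclosed region D:

    ∮_C P dx + Q dy = ∬_D (∂Q/∂x - ∂P/∂y) dA.

Here P = 17x y^2, Q = 17x^2y + 17x, so

    ∂Q/∂x = 34x y + 17,    ∂P/∂y = 34x y,
    ∂Q/∂x - ∂P/∂y = 17.

D is the region 0 ≤ x ≤ 6, 0 ≤ y ≤ 6. Evaluating the double integral:

    ∬_D (17) dA = ∫_0^{6} ∫_0^{6} (17) dy dx.

Inner (y from 0 to 6): 102.
Outer (x from 0 to 6): 612.

Therefore ∮_C P dx + Q dy = 612.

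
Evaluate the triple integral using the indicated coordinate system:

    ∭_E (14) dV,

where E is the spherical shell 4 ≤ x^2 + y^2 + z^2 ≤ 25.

In spherical coordinates, x = ρ sin(φ) cos(θ), y = ρ sin(φ) sin(θ), z = ρ cos(φ), and dV = ρ^2 sin(φ) dρ dφ dθ.

The integrand becomes 14, so

    ∭_E (14) dV = ∫_{0}^{2π} ∫_{0}^{π} ∫_{2}^{5} (14) · ρ^2 sin(φ) dρ dφ dθ.

Inner (ρ): 546sin(φ).
Middle (φ): 1092.
Outer (θ): 2184π.

Therefore the triple integral equals 2184π.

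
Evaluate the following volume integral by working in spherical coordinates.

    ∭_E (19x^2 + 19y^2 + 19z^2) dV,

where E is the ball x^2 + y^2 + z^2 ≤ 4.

In spherical coordinates, x = ρ sin(φ) cos(θ), y = ρ sin(φ) sin(θ), z = ρ cos(φ), and dV = ρ^2 sin(φ) dρ dφ dθ.

The integrand becomes 19ρ^2, so

    ∭_E (19x^2 + 19y^2 + 19z^2) dV = ∫_{0}^{2π} ∫_{0}^{π} ∫_{0}^{2} (19ρ^2) · ρ^2 sin(φ) dρ dφ dθ.

Inner (ρ): 608sin(φ)/5.
Middle (φ): 1216/5.
Outer (θ): 2432π/5.

Therefore the triple integral equals 2432π/5.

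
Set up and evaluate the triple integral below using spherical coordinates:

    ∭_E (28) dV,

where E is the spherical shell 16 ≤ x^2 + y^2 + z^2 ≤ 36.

In spherical coordinates, x = ρ sin(φ) cos(θ), y = ρ sin(φ) sin(θ), z = ρ cos(φ), and dV = ρ^2 sin(φ) dρ dφ dθ.

The integrand becomes 28, so

    ∭_E (28) dV = ∫_{0}^{2π} ∫_{0}^{π} ∫_{4}^{6} (28) · ρ^2 sin(φ) dρ dφ dθ.

Inner (ρ): 4256sin(φ)/3.
Middle (φ): 8512/3.
Outer (θ): 17024π/3.

Therefore the triple integral equals 17024π/3.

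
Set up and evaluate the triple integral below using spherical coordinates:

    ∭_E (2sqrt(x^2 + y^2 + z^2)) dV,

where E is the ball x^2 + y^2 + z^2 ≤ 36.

In spherical coordinates, x = ρ sin(φ) cos(θ), y = ρ sin(φ) sin(θ), z = ρ cos(φ), and dV = ρ^2 sin(φ) dρ dφ dθ.

The integrand becomes 2ρ, so

    ∭_E (2sqrt(x^2 + y^2 + z^2)) dV = ∫_{0}^{2π} ∫_{0}^{π} ∫_{0}^{6} (2ρ) · ρ^2 sin(φ) dρ dφ dθ.

Inner (ρ): 648sin(φ).
Middle (φ): 1296.
Outer (θ): 2592π.

Therefore the triple integral equals 2592π.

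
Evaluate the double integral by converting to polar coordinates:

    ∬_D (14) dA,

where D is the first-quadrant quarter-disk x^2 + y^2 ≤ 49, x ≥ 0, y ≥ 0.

The region D is 0 ≤ r ≤ 7, 0 ≤ θ ≤ π/2 in polar coordinates, where x = r cos(θ), y = r sin(θ), and dA = r dr dθ.

Under the substitution, the integrand becomes 14, so

    ∬_D (14) dA = ∫_{0}^{π/2} ∫_{0}^{7} (14) · r dr dθ.

Inner integral (in r): ∫_{0}^{7} (14) · r dr = 343.

Outer integral (in θ): ∫_{0}^{π/2} (343) dθ = 343π/2.

Therefore ∬_D (14) dA = 343π/2.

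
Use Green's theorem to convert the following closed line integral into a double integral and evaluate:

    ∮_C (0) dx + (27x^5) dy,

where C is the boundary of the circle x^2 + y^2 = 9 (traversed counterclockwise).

Green's theorem converts the closed line integral into a double integral over the enclosed region D:

    ∮_C P dx + Q dy = ∬_D (∂Q/∂x - ∂P/∂y) dA.

Here P = 0, Q = 27x^5, so

    ∂Q/∂x = 135x^4,    ∂P/∂y = 0,
    ∂Q/∂x - ∂P/∂y = 135x^4.

D is the region x^2 + y^2 ≤ 9. Evaluating the double integral:

In polar coordinates (x = r cos θ, y = r sin θ, dA = r dr dθ) the integrand becomes 135r^4cos(θ)^4, so

    ∬_D (135x^4) dA = ∫_0^{2π} ∫_0^{3} (135r^4cos(θ)^4) · r dr dθ.

Inner (r from 0 to 3): 32805cos(θ)^4/2.
Outer (θ from 0 to 2π): 98415π/8.

Therefore ∮_C P dx + Q dy = 98415π/8.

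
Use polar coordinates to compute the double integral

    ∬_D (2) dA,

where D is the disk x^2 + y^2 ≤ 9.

The region D is 0 ≤ r ≤ 3, 0 ≤ θ ≤ 2π in polar coordinates, where x = r cos(θ), y = r sin(θ), and dA = r dr dθ.

Under the substitution, the integrand becomes 2, so

    ∬_D (2) dA = ∫_{0}^{2π} ∫_{0}^{3} (2) · r dr dθ.

Inner integral (in r): ∫_{0}^{3} (2) · r dr = 9.

Outer integral (in θ): ∫_{0}^{2π} (9) dθ = 18π.

Therefore ∬_D (2) dA = 18π.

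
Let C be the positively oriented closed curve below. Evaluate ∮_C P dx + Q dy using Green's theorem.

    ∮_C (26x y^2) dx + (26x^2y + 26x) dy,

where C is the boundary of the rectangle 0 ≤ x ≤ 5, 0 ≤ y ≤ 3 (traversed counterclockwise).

Green's theorem converts the closed line integral into a double integral over the enclosed region D:

    ∮_C P dx + Q dy = ∬_D (∂Q/∂x - ∂P/∂y) dA.

Here P = 26x y^2, Q = 26x^2y + 26x, so

    ∂Q/∂x = 52x y + 26,    ∂P/∂y = 52x y,
    ∂Q/∂x - ∂P/∂y = 26.

D is the region 0 ≤ x ≤ 5, 0 ≤ y ≤ 3. Evaluating the double integral:

    ∬_D (26) dA = ∫_0^{5} ∫_0^{3} (26) dy dx.

Inner (y from 0 to 3): 78.
Outer (x from 0 to 5): 390.

Therefore ∮_C P dx + Q dy = 390.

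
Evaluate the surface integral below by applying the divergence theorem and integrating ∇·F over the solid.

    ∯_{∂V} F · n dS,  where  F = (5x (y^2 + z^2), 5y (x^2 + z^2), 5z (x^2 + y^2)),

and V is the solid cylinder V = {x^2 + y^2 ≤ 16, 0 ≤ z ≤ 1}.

By the divergence theorem,

    ∯_{∂V} F · n dS = ∭_V (∇ · F) dV.

Compute the divergence:
    ∇ · F = ∂F_x/∂x + ∂F_y/∂y + ∂F_z/∂z = 5y^2 + 5z^2 + 5x^2 + 5z^2 + 5x^2 + 5y^2 = 10x^2 + 10y^2 + 10z^2.

In cylindrical coordinates, x = r cos(θ), y = r sin(θ), z = z, dV = r dr dθ dz, with 0 ≤ r ≤ 4, 0 ≤ θ ≤ 2π, 0 ≤ z ≤ 1.

The integrand, after substitution and multiplying by the volume element, becomes (10r^2 + 10z^2) · r, so

    ∭_V (∇·F) dV = ∫_0^{2π} ∫_0^{4} ∫_0^{1} (10r^2 + 10z^2) · r dz dr dθ.

Inner (z from 0 to 1): 10r (r^2 + 1/3).
Middle (r from 0 to 4): 2000/3.
Outer (θ from 0 to 2π): 4000π/3.

Therefore ∯_{∂V} F · n dS = 4000π/3.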